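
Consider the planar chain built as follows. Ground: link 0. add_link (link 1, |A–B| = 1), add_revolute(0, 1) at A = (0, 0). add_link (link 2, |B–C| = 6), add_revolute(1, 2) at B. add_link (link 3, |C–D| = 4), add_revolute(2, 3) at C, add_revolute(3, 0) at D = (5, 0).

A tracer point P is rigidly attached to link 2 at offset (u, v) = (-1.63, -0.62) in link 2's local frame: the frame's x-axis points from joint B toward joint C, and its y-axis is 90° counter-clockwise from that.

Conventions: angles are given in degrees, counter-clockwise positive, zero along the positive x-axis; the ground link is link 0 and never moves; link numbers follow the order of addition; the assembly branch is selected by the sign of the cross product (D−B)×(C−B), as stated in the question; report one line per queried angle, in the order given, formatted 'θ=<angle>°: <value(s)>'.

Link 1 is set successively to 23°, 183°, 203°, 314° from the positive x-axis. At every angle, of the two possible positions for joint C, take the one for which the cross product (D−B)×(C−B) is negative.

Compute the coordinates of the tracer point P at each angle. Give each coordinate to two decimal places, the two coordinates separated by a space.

A=(0,0), D=(5.00,0)
θ=23°: B = A + 1.00·(cos23°, sin23°) = (0.9205, 0.3907)
θ=23°: |BD| = 4.0982
θ=23°: circle(B,6.00) ∩ circle(D,4.00): a=4.4892, h=3.9808
θ=23°:   candidates: C₊=(5.7688,3.9254) cross=16.314; C₋=(5.0097,-4.0000) cross=-16.314
θ=23°:   branch - wants cross < 0 → take C=(5.0097,-4.0000) (cross=-16.314)
θ=23°: ex = (C−B)/|BC| = (0.6815,-0.7318); ey = (0.7318,0.6815)
θ=23°: P = B + -1.63·ex + -0.62·ey = (-0.6441,1.1610)
θ=183°: B = A + 1.00·(cos183°, sin183°) = (-0.9986, -0.0523)
θ=183°: |BD| = 5.9989
θ=183°: circle(B,6.00) ∩ circle(D,4.00): a=4.6664, h=3.7716
θ=183°:   candidates: C₊=(3.6347,3.7598) cross=22.625; C₋=(3.7005,-3.7830) cross=-22.625
θ=183°:   branch - wants cross < 0 → take C=(3.7005,-3.7830) (cross=-22.625)
θ=183°: ex = (C−B)/|BC| = (0.7832,-0.6218); ey = (0.6218,0.7832)
θ=183°: P = B + -1.63·ex + -0.62·ey = (-2.6607,0.4756)
θ=203°: B = A + 1.00·(cos203°, sin203°) = (-0.9205, -0.3907)
θ=203°: |BD| = 5.9334
θ=203°: circle(B,6.00) ∩ circle(D,4.00): a=4.6521, h=3.7892
θ=203°:   candidates: C₊=(3.4719,3.6966) cross=22.483; C₋=(3.9710,-3.8654) cross=-22.483
θ=203°:   branch - wants cross < 0 → take C=(3.9710,-3.8654) (cross=-22.483)
θ=203°: ex = (C−B)/|BC| = (0.8153,-0.5791); ey = (0.5791,0.8153)
θ=203°: P = B + -1.63·ex + -0.62·ey = (-2.6084,0.0478)
θ=314°: B = A + 1.00·(cos314°, sin314°) = (0.6947, -0.7193)
θ=314°: |BD| = 4.3650
θ=314°: circle(B,6.00) ∩ circle(D,4.00): a=4.4735, h=3.9985
θ=314°:   candidates: C₊=(4.4480,3.9617) cross=17.454; C₋=(5.7659,-3.9260) cross=-17.454
θ=314°:   branch - wants cross < 0 → take C=(5.7659,-3.9260) (cross=-17.454)
θ=314°: ex = (C−B)/|BC| = (0.8452,-0.5344); ey = (0.5344,0.8452)
θ=314°: P = B + -1.63·ex + -0.62·ey = (-1.0144,-0.3722)

θ=23°: -0.64 1.16
θ=183°: -2.66 0.48
θ=203°: -2.61 0.05
θ=314°: -1.01 -0.37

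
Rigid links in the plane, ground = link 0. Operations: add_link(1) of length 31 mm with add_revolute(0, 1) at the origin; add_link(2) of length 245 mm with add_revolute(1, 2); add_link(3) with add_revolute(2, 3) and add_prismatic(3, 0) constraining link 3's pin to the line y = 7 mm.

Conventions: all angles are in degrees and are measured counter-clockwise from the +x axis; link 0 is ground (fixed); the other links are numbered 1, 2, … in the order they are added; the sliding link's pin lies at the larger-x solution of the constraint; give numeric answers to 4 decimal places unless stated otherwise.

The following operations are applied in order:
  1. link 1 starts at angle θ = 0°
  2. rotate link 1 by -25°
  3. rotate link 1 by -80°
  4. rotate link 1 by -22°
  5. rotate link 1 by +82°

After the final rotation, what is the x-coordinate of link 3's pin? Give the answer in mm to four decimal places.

geometry: r = 31 mm, L = 245 mm, e = 7 mm; θ starts at 0°
rotate link 1 by -25°: θ ← 0° -25° = -25°
rotate link 1 by -80°: θ ← -25° -80° = -105°
rotate link 1 by -22°: θ ← -105° -22° = -127°
rotate link 1 by +82°: θ ← -127° +82° = -45°
crank pin P = (r cos θ, r sin θ) = (21.920310, -21.920310)
h = r sin θ − e = -21.920310 − 7 = -28.920310
x = r cos θ + √(L² − h²) = 21.920310 + 243.287105 = 265.207416

265.2074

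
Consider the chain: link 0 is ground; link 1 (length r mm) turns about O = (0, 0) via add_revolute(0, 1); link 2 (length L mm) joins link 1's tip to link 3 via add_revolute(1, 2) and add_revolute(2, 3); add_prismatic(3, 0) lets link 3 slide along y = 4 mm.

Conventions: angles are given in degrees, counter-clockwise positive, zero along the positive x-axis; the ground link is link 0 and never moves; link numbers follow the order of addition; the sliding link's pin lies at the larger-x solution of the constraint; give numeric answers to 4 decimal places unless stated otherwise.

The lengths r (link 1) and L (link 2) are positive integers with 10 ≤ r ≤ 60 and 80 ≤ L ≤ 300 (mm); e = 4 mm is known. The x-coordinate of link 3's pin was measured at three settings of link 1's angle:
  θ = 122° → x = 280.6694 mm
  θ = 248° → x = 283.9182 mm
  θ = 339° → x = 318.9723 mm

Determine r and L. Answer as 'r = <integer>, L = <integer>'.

constraint per measurement: (x − r cos θ)² + (r sin θ − e)² = L²
subtracting the θ₁ and θ₂ equations cancels the r² and L² terms:
r = (x₁² − x₂²) / (2[(x₁cos θ₁ + e sin θ₁) − (x₂cos θ₂ + e sin θ₂)]) = 26.0001 → r = 26
L² = (x₁ − r cos θ₁)² + (r sin θ₁ − e)² = 87024.9884 → L = 295.0000 → L = 295
check at θ₃=339°: x = 318.9723 (printed 318.9723) ✓

r = 26, L = 295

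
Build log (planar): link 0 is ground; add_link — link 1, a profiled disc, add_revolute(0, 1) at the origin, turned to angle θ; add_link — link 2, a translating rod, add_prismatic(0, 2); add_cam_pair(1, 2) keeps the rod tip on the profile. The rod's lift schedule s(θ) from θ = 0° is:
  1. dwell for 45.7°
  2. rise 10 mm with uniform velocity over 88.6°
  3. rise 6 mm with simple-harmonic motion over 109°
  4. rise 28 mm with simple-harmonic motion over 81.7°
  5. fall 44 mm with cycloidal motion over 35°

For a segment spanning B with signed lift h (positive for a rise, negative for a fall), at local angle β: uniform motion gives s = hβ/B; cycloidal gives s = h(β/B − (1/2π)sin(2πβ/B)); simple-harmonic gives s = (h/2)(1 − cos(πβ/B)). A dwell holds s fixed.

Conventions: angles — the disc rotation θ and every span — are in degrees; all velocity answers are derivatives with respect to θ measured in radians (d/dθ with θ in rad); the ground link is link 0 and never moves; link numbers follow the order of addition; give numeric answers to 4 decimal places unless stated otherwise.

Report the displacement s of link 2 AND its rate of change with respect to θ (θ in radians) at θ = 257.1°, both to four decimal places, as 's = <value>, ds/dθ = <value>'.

seg 1 [0°–45.7°] dwell: s stays 0.0000
seg 2 [45.7°–134.3°] uniform, h=10: full span → s += 10 → s = 10.0000
seg 3 [134.3°–243.3°] simple-harmonic, h=6: full span → s += 6 → s = 16.0000
seg 4 [243.3°–325°] simple-harmonic, h=28: θ=257.1° here. β=13.8, B=81.7. 28/2·(1 − cos(π·0.1689)) = 1.9253 → s = 17.9253
velocity in seg [243.3°–325°] (simple-harmonic), θ in radians: β = 13.8° = 0.2409 rad, B = 81.7° = 1.4259 rad; ds/dθ = (πh/(2B)) sin(πβ/B) = (π·28/(2·1.4259)) sin(π·0.1689) = 15.610204 mm/rad

s = 17.9253, ds/dθ = 15.6102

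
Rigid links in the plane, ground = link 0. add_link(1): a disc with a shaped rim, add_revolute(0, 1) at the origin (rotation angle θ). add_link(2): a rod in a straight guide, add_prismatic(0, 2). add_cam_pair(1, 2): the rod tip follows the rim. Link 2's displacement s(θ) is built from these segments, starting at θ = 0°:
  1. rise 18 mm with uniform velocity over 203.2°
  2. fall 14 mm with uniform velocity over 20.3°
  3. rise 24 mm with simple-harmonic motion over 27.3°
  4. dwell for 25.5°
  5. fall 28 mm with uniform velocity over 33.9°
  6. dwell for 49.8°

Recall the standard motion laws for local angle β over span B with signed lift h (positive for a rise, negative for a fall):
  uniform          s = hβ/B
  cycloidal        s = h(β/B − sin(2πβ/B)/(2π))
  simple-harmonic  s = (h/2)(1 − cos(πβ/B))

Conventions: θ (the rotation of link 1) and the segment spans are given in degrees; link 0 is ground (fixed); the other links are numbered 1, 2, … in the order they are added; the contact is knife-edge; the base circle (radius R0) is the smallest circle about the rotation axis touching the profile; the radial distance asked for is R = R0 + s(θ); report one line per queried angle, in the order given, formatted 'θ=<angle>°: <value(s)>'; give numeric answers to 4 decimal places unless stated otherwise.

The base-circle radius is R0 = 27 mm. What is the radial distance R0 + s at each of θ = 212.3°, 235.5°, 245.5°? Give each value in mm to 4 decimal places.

segment 1 (0° to 203.2°, uniform, h = 18) is passed completely: s = 0.0000 + (18) = 18.0000
θ = 212.3° falls in segment 2 (203.2° to 223.5°, uniform, h = -14): β = 212.3 − 203.2 = 9.1°, B = 20.3°; Δs = -14·9.1/20.3 = -6.2759; s = 18.0000 − 6.2759 = 11.7241
segment 2 (203.2° to 223.5°, uniform, h = -14) is passed completely: s = 18.0000 + (-14) = 4.0000
θ = 235.5° falls in segment 3 (223.5° to 250.8°, simple-harmonic, h = 24): β = 235.5 − 223.5 = 12°, B = 27.3°; Δs = 24/2·(1 − cos(π·0.4396)) = 9.7351; s = 4.0000 + 9.7351 = 13.7351
θ = 245.5° falls in segment 3 (223.5° to 250.8°, simple-harmonic, h = 24): β = 245.5 − 223.5 = 22°, B = 27.3°; Δs = 24/2·(1 − cos(π·0.8059)) = 21.8364; s = 4.0000 + 21.8364 = 25.8364
θ=212.3°: R = R0 + s = 27 + 11.7241 = 38.7241
θ=235.5°: R = R0 + s = 27 + 13.7351 = 40.7351
θ=245.5°: R = R0 + s = 27 + 25.8364 = 52.8364

θ=212.3°: 38.7241
θ=235.5°: 40.7351
θ=245.5°: 52.8364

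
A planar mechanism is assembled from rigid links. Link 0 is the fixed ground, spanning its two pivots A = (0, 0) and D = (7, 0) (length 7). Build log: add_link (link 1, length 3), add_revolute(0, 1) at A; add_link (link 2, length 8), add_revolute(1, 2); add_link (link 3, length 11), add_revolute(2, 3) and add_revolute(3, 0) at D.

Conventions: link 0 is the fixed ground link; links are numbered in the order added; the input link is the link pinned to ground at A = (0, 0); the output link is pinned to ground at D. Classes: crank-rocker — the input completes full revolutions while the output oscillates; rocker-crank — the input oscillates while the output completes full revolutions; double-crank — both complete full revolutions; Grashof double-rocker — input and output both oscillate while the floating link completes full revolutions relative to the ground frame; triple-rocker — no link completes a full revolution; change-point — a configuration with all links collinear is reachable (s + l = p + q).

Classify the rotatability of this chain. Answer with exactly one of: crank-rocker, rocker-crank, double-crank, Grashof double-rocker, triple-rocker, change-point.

lengths: ground=7, input=3, coupler=8, output=11
sorted: s=3 (shortest), l=11 (longest), p+q=15
s + l = 14 vs p + q = 15
s + l < p + q (Grashof) with shortest = input link → crank-rocker

crank-rocker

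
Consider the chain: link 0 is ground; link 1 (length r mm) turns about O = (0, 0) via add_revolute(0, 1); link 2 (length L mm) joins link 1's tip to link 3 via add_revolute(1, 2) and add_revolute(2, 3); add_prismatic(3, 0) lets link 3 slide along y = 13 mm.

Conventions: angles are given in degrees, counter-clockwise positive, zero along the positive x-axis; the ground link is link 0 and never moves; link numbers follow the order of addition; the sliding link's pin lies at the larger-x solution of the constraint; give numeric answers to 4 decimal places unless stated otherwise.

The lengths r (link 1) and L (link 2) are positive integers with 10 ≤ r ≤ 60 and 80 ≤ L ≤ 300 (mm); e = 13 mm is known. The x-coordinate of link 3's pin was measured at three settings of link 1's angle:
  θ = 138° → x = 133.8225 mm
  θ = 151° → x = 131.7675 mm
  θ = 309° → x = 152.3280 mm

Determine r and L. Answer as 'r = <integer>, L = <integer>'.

constraint per measurement: (x − r cos θ)² + (r sin θ − e)² = L²
subtracting the θ₁ and θ₂ equations cancels the r² and L² terms:
r = (x₁² − x₂²) / (2[(x₁cos θ₁ + e sin θ₁) − (x₂cos θ₂ + e sin θ₂)]) = 14.9998 → r = 15
L² = (x₁ − r cos θ₁)² + (r sin θ₁ − e)² = 21024.9855 → L = 145.0000 → L = 145
check at θ₃=309°: x = 152.3280 (printed 152.3280) ✓

r = 15, L = 145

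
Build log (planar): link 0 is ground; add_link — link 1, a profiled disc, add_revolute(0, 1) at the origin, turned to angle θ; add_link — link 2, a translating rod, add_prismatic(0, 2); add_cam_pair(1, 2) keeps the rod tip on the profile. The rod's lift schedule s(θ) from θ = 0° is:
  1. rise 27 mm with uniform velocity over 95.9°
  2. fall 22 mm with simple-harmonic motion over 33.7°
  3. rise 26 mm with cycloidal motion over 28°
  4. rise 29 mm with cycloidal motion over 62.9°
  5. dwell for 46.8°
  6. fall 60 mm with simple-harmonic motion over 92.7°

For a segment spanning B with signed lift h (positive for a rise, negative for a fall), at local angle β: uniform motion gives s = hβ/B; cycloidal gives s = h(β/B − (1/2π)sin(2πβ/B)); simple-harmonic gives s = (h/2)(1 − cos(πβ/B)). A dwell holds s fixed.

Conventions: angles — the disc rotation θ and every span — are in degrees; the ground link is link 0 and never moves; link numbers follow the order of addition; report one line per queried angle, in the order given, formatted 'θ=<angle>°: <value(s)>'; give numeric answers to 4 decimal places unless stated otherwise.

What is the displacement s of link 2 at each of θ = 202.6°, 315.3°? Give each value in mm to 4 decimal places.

seg 1 [0°–95.9°] uniform, h=27: full span → s += 27 → s = 27.0000
seg 2 [95.9°–129.6°] simple-harmonic, h=-22: full span → s += -22 → s = 5.0000
seg 3 [129.6°–157.6°] cycloidal, h=26: full span → s += 26 → s = 31.0000
seg 4 [157.6°–220.5°] cycloidal, h=29: θ=202.6° here. β=45, B=62.9. 29·(0.7154 − sin(2π·0.7154)/(2π)) = 25.2542 → s = 56.2542
seg 4 [157.6°–220.5°] cycloidal, h=29: full span → s += 29 → s = 60.0000
seg 5 [220.5°–267.3°] dwell: s stays 60.0000
seg 6 [267.3°–360°] simple-harmonic, h=-60: θ=315.3° here. β=48, B=92.7. -60/2·(1 − cos(π·0.5178)) = -31.6767 → s = 28.3233

θ=202.6°: 56.2542
θ=315.3°: 28.3233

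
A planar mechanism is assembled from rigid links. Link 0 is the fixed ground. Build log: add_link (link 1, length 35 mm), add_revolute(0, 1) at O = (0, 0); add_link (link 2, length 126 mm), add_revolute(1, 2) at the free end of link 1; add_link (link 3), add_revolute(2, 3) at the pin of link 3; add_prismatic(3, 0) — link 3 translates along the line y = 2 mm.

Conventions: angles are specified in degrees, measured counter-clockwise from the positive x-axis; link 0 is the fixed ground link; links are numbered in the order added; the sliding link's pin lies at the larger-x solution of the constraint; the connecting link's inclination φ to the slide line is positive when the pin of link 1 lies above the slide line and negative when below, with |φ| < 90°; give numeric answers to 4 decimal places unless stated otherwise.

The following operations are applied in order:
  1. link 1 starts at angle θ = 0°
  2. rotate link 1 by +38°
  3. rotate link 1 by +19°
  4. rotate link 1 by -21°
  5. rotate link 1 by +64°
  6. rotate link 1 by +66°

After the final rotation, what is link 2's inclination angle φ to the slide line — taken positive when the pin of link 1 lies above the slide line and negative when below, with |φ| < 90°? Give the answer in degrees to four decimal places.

geometry: r = 35 mm, L = 126 mm, e = 2 mm; θ starts at 0°
rotate link 1 by +38°: θ ← 0° +38° = 38°
rotate link 1 by +19°: θ ← 38° +19° = 57°
rotate link 1 by -21°: θ ← 57° -21° = 36°
rotate link 1 by +64°: θ ← 36° +64° = 100°
rotate link 1 by +66°: θ ← 100° +66° = 166°
h = r sin θ − e = 8.467266 − 2 = 6.467266
sin φ = h / L = 6.467266 / 126 = 0.05132751
φ = arcsin(0.05132751) = 2.942143°

2.9421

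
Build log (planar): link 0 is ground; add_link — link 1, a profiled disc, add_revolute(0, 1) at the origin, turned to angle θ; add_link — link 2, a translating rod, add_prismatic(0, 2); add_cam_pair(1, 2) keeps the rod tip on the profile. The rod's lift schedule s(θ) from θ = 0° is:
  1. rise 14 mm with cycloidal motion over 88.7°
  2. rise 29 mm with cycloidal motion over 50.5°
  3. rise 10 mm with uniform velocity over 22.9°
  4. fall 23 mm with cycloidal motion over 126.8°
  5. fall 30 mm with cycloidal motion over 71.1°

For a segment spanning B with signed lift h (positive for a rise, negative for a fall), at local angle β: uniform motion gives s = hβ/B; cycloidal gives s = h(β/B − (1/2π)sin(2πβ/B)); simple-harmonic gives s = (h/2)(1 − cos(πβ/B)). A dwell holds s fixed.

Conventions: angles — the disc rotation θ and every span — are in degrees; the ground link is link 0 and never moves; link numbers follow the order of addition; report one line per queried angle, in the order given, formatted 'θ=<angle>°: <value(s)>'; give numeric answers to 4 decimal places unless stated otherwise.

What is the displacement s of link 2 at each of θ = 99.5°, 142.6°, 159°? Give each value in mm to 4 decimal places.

seg 1 [0°–88.7°] cycloidal, h=14: full span → s += 14 → s = 14.0000
seg 2 [88.7°–139.2°] cycloidal, h=29: θ=99.5° here. β=10.8, B=50.5. 29·(0.2139 − sin(2π·0.2139)/(2π)) = 1.7050 → s = 15.7050
seg 2 [88.7°–139.2°] cycloidal, h=29: full span → s += 29 → s = 43.0000
seg 3 [139.2°–162.1°] uniform, h=10: θ=142.6° here. β=3.4, B=22.9. 10·3.4/22.9 = 1.4847 → s = 44.4847
seg 3 [139.2°–162.1°] uniform, h=10: θ=159° here. β=19.8, B=22.9. 10·19.8/22.9 = 8.6463 → s = 51.6463

θ=99.5°: 15.7050
θ=142.6°: 44.4847
θ=159°: 51.6463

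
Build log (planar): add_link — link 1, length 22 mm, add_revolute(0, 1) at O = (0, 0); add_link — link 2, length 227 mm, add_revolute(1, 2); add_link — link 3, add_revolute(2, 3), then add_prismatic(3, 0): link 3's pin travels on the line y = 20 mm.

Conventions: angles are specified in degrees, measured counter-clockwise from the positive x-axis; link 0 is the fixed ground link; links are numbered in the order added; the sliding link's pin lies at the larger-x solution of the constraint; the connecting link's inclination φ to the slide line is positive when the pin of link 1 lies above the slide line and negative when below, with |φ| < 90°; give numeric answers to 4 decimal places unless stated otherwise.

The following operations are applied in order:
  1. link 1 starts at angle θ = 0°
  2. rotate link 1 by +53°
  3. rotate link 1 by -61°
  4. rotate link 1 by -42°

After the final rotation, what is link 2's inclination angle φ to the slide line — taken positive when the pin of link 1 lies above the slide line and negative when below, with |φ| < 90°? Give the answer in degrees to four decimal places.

geometry: r = 22 mm, L = 227 mm, e = 20 mm; θ starts at 0°
rotate link 1 by +53°: θ ← 0° +53° = 53°
rotate link 1 by -61°: θ ← 53° -61° = -8°
rotate link 1 by -42°: θ ← -8° -42° = -50°
h = r sin θ − e = -16.852978 − 20 = -36.852978
sin φ = h / L = -36.852978 / 227 = -0.16234792
φ = arcsin(-0.16234792) = -9.343204°

-9.3432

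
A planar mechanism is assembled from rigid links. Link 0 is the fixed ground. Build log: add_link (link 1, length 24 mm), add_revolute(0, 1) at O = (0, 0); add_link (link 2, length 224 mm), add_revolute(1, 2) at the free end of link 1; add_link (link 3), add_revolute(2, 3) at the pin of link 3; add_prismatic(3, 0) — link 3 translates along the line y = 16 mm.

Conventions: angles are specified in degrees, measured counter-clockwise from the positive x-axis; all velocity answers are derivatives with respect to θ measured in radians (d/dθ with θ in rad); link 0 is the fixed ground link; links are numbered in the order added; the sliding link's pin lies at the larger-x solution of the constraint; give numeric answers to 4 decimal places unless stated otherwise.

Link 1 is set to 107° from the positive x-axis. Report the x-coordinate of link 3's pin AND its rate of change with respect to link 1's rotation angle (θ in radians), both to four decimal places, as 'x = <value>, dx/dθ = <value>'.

geometry: r = 24 mm, L = 224 mm, e = 16 mm
crank pin P = (r cos θ, r sin θ) = (-7.016921, 22.951314)
h = r sin θ − e = 22.951314 − 16 = 6.951314
x = r cos θ + √(L² − h²) = -7.016921 + 223.892115 = 216.875194
dx/dθ = −r sin θ − h·r cos θ/√(L² − h²) (θ in radians; h = 6.951314) = -22.733456

x = 216.8752, dx/dθ = -22.7335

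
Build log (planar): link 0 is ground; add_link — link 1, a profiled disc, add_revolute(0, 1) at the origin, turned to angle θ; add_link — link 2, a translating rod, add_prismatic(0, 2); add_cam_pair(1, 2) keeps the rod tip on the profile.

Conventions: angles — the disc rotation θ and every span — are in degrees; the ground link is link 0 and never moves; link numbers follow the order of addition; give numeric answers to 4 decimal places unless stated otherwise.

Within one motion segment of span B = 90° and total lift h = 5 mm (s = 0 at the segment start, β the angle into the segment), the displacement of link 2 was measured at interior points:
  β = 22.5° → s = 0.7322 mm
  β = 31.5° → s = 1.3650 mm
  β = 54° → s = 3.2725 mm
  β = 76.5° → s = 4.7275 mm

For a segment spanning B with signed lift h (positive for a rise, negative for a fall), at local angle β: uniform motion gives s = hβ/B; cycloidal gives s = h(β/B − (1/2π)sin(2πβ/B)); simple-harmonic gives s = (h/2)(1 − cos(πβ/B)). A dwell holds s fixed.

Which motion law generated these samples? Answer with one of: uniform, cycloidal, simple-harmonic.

candidates at β/B = r: uniform s = h·r (linear in β); cycloidal s = h·(r − sin(2πr)/(2π)); simple-harmonic s = (h/2)(1 − cos(πr))
β=22.5°: printed 0.7322 | uniform 1.2500, cycloidal 0.4542, simple-harmonic 0.7322
β=31.5°: printed 1.3650 | uniform 1.7500, cycloidal 1.1062, simple-harmonic 1.3650
β=54°: printed 3.2725 | uniform 3.0000, cycloidal 3.4677, simple-harmonic 3.2725
β=76.5°: printed 4.7275 | uniform 4.2500, cycloidal 4.8938, simple-harmonic 4.7275
only one law matches every sample → simple-harmonic

simple-harmonic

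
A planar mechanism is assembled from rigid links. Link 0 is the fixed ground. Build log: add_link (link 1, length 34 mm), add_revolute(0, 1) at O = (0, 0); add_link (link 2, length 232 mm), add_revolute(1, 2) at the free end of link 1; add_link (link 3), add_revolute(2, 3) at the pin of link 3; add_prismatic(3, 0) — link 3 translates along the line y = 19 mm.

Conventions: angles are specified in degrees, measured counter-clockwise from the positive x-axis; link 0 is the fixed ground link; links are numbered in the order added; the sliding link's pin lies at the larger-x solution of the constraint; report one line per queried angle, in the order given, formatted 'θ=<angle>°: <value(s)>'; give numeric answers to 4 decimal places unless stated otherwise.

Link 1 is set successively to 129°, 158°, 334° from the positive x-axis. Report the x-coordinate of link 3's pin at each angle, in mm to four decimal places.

geometry: r = 34 mm, L = 232 mm, e = 19 mm
θ=129°: crank pin P = (r cos θ, r sin θ) = (-21.396893, 26.422963)
θ=129°: h = r sin θ − e = 26.422963 − 19 = 7.422963
θ=129°: x = r cos θ + √(L² − h²) = -21.396893 + 231.881219 = 210.484325
θ=158°: crank pin P = (r cos θ, r sin θ) = (-31.524251, 12.736624)
θ=158°: h = r sin θ − e = 12.736624 − 19 = -6.263376
θ=158°: x = r cos θ + √(L² − h²) = -31.524251 + 231.915437 = 200.391186
θ=334°: crank pin P = (r cos θ, r sin θ) = (30.558998, -14.904619)
θ=334°: h = r sin θ − e = -14.904619 − 19 = -33.904619
θ=334°: x = r cos θ + √(L² − h²) = 30.558998 + 229.509209 = 260.068206

θ=129°: 210.4843
θ=158°: 200.3912
θ=334°: 260.0682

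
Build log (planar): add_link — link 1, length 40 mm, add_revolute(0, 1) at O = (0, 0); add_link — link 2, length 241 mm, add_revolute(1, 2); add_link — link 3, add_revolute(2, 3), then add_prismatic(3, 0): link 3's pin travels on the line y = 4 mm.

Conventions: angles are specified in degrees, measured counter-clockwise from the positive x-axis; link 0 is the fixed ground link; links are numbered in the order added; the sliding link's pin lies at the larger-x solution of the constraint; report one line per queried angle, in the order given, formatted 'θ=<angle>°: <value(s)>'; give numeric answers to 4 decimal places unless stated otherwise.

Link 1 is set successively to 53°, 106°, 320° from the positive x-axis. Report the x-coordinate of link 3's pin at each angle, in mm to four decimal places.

geometry: r = 40 mm, L = 241 mm, e = 4 mm
θ=53°: crank pin P = (r cos θ, r sin θ) = (24.072601, 31.945420)
θ=53°: h = r sin θ − e = 31.945420 − 4 = 27.945420
θ=53°: x = r cos θ + √(L² − h²) = 24.072601 + 239.374296 = 263.446897
θ=106°: crank pin P = (r cos θ, r sin θ) = (-11.025494, 38.450468)
θ=106°: h = r sin θ − e = 38.450468 − 4 = 34.450468
θ=106°: x = r cos θ + √(L² − h²) = -11.025494 + 238.524978 = 227.499484
θ=320°: crank pin P = (r cos θ, r sin θ) = (30.641778, -25.711504)
θ=320°: h = r sin θ − e = -25.711504 − 4 = -29.711504
θ=320°: x = r cos θ + √(L² − h²) = 30.641778 + 239.161507 = 269.803285

θ=53°: 263.4469
θ=106°: 227.4995
θ=320°: 269.8033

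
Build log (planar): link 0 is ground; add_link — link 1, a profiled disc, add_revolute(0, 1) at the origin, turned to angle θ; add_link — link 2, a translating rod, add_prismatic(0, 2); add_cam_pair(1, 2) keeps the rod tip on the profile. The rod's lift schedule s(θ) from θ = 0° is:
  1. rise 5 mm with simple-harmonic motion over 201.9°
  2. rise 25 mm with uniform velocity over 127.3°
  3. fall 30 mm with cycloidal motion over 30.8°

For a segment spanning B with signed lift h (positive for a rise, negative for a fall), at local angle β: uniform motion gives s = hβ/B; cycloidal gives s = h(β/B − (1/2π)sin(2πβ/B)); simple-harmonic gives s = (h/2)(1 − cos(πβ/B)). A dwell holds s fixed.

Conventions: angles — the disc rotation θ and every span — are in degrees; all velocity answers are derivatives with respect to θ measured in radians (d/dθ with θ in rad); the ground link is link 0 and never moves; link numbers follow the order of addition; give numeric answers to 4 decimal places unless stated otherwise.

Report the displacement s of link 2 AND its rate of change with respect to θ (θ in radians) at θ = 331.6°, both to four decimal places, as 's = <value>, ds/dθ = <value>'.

seg 1 [0°–201.9°] simple-harmonic, h=5: full span → s += 5 → s = 5.0000
seg 2 [201.9°–329.2°] uniform, h=25: full span → s += 25 → s = 30.0000
seg 3 [329.2°–360°] cycloidal, h=-30: θ=331.6° here. β=2.4, B=30.8. -30·(0.0779 − sin(2π·0.0779)/(2π)) = -0.0923 → s = 29.9077
velocity in seg [329.2°–360°] (cycloidal), θ in radians: β = 2.4° = 0.0419 rad, B = 30.8° = 0.5376 rad; ds/dθ = (h/B)(1 − cos(2πβ/B)) = ((-30)/0.5376)(1 − cos(2π·0.0779)) = -6.556186 mm/rad

s = 29.9077, ds/dθ = -6.5562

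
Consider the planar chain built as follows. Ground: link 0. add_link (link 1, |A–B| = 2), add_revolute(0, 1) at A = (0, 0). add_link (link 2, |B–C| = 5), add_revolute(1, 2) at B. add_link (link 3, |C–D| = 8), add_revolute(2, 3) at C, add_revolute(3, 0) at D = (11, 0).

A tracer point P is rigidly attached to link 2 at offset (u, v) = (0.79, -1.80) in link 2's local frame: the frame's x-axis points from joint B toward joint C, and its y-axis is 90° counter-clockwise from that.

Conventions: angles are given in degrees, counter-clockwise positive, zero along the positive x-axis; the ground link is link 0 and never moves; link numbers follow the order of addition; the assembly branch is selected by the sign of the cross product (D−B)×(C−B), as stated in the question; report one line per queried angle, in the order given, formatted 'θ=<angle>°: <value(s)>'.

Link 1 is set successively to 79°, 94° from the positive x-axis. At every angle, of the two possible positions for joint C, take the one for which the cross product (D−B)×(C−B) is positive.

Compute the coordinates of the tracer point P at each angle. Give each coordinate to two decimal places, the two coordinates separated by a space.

A=(0,0), D=(11.00,0)
θ=79°: B = A + 2.00·(cos79°, sin79°) = (0.3816, 1.9633)
θ=79°: |BD| = 10.7984
θ=79°: circle(B,5.00) ∩ circle(D,8.00): a=3.5933, h=3.4768
θ=79°:   candidates: C₊=(4.5472,4.7288) cross=37.543; C₋=(3.2830,-2.1089) cross=-37.543
θ=79°:   branch + wants cross > 0 → take C=(4.5472,4.7288) (cross=37.543)
θ=79°: ex = (C−B)/|BC| = (0.8331,0.5531); ey = (-0.5531,0.8331)
θ=79°: P = B + 0.79·ex + -1.80·ey = (2.0354,0.9006)
θ=94°: B = A + 2.00·(cos94°, sin94°) = (-0.1395, 1.9951)
θ=94°: |BD| = 11.3168
θ=94°: circle(B,5.00) ∩ circle(D,8.00): a=3.9353, h=3.0844
θ=94°:   candidates: C₊=(4.2779,4.3374) cross=34.906; C₋=(3.1904,-1.7348) cross=-34.906
θ=94°:   branch + wants cross > 0 → take C=(4.2779,4.3374) (cross=34.906)
θ=94°: ex = (C−B)/|BC| = (0.8835,0.4685); ey = (-0.4685,0.8835)
θ=94°: P = B + 0.79·ex + -1.80·ey = (1.4017,0.7749)

θ=79°: 2.04 0.90
θ=94°: 1.40 0.77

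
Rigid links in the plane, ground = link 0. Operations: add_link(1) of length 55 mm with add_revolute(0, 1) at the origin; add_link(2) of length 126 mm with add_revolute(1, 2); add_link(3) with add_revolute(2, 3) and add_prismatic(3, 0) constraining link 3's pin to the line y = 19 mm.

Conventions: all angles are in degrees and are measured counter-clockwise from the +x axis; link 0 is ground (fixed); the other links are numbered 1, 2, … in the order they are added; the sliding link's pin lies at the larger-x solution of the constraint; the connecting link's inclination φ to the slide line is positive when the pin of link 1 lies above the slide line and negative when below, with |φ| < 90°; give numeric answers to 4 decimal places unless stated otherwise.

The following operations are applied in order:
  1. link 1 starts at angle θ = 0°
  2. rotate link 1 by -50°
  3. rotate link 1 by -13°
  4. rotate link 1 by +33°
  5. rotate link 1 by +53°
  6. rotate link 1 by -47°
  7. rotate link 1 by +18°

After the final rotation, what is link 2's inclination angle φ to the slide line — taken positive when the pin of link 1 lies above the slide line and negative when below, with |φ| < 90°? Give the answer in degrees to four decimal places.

geometry: r = 55 mm, L = 126 mm, e = 19 mm; θ starts at 0°
rotate link 1 by -50°: θ ← 0° -50° = -50°
rotate link 1 by -13°: θ ← -50° -13° = -63°
rotate link 1 by +33°: θ ← -63° +33° = -30°
rotate link 1 by +53°: θ ← -30° +53° = 23°
rotate link 1 by -47°: θ ← 23° -47° = -24°
rotate link 1 by +18°: θ ← -24° +18° = -6°
h = r sin θ − e = -5.749065 − 19 = -24.749065
sin φ = h / L = -24.749065 / 126 = -0.19642115
φ = arcsin(-0.19642115) = -11.327755°

-11.3278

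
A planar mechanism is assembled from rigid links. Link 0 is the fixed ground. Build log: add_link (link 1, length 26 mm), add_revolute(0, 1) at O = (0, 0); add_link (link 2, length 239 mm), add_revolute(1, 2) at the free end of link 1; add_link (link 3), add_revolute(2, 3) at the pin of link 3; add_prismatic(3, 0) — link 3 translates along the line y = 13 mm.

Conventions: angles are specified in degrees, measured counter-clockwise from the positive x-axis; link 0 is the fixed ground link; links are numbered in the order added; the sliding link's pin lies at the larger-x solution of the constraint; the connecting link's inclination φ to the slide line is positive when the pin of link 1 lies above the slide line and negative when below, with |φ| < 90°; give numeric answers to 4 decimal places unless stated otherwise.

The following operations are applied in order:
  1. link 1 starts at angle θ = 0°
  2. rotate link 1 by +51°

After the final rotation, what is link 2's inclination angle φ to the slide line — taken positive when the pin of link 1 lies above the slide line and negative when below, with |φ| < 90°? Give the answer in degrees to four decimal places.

geometry: r = 26 mm, L = 239 mm, e = 13 mm; θ starts at 0°
rotate link 1 by +51°: θ ← 0° +51° = 51°
h = r sin θ − e = 20.205795 − 13 = 7.205795
sin φ = h / L = 7.205795 / 239 = 0.03014977
φ = arcsin(0.03014977) = 1.727716°

1.7277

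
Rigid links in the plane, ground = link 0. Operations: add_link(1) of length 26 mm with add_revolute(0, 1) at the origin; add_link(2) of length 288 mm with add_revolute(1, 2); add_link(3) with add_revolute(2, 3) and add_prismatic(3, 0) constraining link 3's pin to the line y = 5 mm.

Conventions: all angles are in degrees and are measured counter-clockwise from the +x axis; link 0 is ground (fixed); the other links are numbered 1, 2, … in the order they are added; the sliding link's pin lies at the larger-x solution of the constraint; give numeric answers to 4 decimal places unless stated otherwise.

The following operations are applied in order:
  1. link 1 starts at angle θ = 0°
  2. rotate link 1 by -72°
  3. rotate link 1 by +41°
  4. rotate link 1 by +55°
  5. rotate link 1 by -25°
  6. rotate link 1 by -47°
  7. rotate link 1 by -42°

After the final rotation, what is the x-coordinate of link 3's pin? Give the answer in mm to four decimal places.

geometry: r = 26 mm, L = 288 mm, e = 5 mm; θ starts at 0°
rotate link 1 by -72°: θ ← 0° -72° = -72°
rotate link 1 by +41°: θ ← -72° +41° = -31°
rotate link 1 by +55°: θ ← -31° +55° = 24°
rotate link 1 by -25°: θ ← 24° -25° = -1°
rotate link 1 by -47°: θ ← -1° -47° = -48°
rotate link 1 by -42°: θ ← -48° -42° = -90°
crank pin P = (r cos θ, r sin θ) = (0.000000, -26.000000)
h = r sin θ − e = -26.000000 − 5 = -31.000000
x = r cos θ + √(L² − h²) = 0.000000 + 286.326736 = 286.326736

286.3267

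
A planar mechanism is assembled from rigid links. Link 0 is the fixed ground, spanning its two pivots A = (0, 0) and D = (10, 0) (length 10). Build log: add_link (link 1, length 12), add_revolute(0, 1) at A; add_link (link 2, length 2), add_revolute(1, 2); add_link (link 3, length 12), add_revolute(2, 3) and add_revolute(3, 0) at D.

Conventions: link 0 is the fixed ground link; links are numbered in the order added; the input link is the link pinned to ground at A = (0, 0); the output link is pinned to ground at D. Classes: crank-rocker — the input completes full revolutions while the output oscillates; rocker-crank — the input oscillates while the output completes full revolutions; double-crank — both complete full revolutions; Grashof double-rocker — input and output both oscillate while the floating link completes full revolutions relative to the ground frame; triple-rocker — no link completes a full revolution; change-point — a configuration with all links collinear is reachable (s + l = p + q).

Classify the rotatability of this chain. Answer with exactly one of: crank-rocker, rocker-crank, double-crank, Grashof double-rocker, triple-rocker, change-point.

lengths: ground=10, input=12, coupler=2, output=12
sorted: s=2 (shortest), l=12 (longest), p+q=22
s + l = 14 vs p + q = 22
s + l < p + q (Grashof) with shortest = coupler link → Grashof double-rocker

Grashof double-rocker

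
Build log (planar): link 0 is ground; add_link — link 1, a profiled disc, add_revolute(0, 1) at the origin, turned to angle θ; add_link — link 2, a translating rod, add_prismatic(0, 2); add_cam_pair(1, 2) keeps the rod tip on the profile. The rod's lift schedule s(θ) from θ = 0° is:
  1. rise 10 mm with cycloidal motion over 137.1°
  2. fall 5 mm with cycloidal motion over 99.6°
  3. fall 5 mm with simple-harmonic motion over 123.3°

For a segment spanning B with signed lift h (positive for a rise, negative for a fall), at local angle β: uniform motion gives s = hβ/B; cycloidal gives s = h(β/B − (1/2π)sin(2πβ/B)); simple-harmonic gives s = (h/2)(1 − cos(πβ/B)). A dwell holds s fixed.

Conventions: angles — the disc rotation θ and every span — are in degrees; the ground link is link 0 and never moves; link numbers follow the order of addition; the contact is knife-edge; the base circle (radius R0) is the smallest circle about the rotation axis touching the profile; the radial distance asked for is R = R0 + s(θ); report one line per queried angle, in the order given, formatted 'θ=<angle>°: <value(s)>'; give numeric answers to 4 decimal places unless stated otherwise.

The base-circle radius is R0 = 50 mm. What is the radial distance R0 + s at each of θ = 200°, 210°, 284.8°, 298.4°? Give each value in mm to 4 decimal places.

seg 1 [0°–137.1°] cycloidal, h=10: full span → s += 10 → s = 10.0000
seg 2 [137.1°–236.7°] cycloidal, h=-5: θ=200° here. β=62.9, B=99.6. -5·(0.6315 − sin(2π·0.6315)/(2π)) = -3.7429 → s = 6.2571
seg 2 [137.1°–236.7°] cycloidal, h=-5: θ=210° here. β=72.9, B=99.6. -5·(0.7319 − sin(2π·0.7319)/(2π)) = -4.4503 → s = 5.5497
seg 2 [137.1°–236.7°] cycloidal, h=-5: full span → s += -5 → s = 5.0000
seg 3 [236.7°–360°] simple-harmonic, h=-5: θ=284.8° here. β=48.1, B=123.3. -5/2·(1 − cos(π·0.3901)) = -1.6539 → s = 3.3461
seg 3 [236.7°–360°] simple-harmonic, h=-5: θ=298.4° here. β=61.7, B=123.3. -5/2·(1 − cos(π·0.5004)) = -2.5032 → s = 2.4968
θ=200°: R = R0 + s = 50 + 6.2571 = 56.2571
θ=210°: R = R0 + s = 50 + 5.5497 = 55.5497
θ=284.8°: R = R0 + s = 50 + 3.3461 = 53.3461
θ=298.4°: R = R0 + s = 50 + 2.4968 = 52.4968

θ=200°: 56.2571
θ=210°: 55.5497
θ=284.8°: 53.3461
θ=298.4°: 52.4968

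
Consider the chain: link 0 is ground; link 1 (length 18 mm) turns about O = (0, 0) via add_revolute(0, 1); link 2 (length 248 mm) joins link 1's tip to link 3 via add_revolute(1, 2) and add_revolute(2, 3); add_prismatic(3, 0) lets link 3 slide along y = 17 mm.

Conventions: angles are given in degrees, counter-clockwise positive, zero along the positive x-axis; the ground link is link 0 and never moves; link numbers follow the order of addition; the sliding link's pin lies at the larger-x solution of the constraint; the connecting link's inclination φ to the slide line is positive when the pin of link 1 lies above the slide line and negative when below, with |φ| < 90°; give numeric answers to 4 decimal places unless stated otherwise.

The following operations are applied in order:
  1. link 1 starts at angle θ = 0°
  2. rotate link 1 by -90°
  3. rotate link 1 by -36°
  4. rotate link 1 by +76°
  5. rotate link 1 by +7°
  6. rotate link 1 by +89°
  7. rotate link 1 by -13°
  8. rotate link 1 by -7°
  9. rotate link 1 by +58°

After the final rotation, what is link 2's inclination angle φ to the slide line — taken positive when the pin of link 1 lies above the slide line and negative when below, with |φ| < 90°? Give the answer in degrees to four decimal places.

geometry: r = 18 mm, L = 248 mm, e = 17 mm; θ starts at 0°
rotate link 1 by -90°: θ ← 0° -90° = -90°
rotate link 1 by -36°: θ ← -90° -36° = -126°
rotate link 1 by +76°: θ ← -126° +76° = -50°
rotate link 1 by +7°: θ ← -50° +7° = -43°
rotate link 1 by +89°: θ ← -43° +89° = 46°
rotate link 1 by -13°: θ ← 46° -13° = 33°
rotate link 1 by -7°: θ ← 33° -7° = 26°
rotate link 1 by +58°: θ ← 26° +58° = 84°
h = r sin θ − e = 17.901394 − 17 = 0.901394
sin φ = h / L = 0.901394 / 248 = 0.00363465
φ = arcsin(0.00363465) = 0.208251°

0.2083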